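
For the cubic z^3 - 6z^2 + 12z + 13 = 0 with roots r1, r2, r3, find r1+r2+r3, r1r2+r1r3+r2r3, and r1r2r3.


Monic cubic z^3+bz^2+cz+d=0: sum=-b, pairwise sum=c, product=-d.
b=-6, c=12, d=13
r1+r2+r3 = 6
r1r2+r1r3+r2r3 = 12
r1r2r3 = -13


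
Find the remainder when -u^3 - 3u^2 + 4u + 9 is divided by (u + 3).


By the Remainder Theorem, the remainder equals p(-3):
  -1*(-3)^3 = 27
  -3*(-3)^2 = -27
  4*(-3)^1 = -12
  constant: 9
Sum: 27 - 27 - 12 + 9 = -3


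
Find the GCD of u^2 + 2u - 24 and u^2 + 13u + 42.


Factor each:
  u^2 + 2u - 24 = (u + 6)(u - 4)
  u^2 + 13u + 42 = (u + 6)(u + 7)
Common monic factor: u + 6


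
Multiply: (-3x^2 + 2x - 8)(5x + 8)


Distribute each term of the first polynomial:
  (-3x^2)(5x + 8) = -15x^3 - 24x^2
  (2x)(5x + 8) = 10x^2 + 16x
  (-8)(5x + 8) = -40x - 64
Sum: -15x^3 - 14x^2 - 24x - 64


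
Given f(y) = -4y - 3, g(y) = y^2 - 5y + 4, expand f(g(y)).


Substitute g(y) into f:
f(g(y)) = -4*(y^2 - 5y + 4) + (-3)
Expand and combine: -4y^2 + 20y - 19


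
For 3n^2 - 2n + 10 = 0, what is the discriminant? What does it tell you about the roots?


D = b^2 - 4ac = (-2)^2 - 4(3)(10) = 4 - 120 = -116
Since D < 0: two complex conjugate roots (no real roots)


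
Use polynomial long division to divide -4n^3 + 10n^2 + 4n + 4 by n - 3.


(-4n^3 + 10n^2 + 4n + 4) / (n - 3)
Step 1: -4n^2 * (n - 3) = -4n^3 + 12n^2; subtract.
Step 2: -2n * (n - 3) = -2n^2 + 6n; subtract.
Step 3: -2 * (n - 3) = -2n + 6; subtract.
Quotient: -4n^2 - 2n - 2, Remainder: -2


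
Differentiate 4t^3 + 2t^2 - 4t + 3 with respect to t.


Apply the power rule term by term:
  d/dt(4t^3) = 12t^2
  d/dt(2t^2) = 4t
  d/dt(-4t) = -4
  d/dt(3) = 0
p'(t) = 12t^2 + 4t - 4


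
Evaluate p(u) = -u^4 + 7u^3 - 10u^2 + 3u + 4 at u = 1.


Using direct substitution:
  -1 * (1)^4 = -1
  7 * (1)^3 = 7
  -10 * (1)^2 = -10
  3 * (1)^1 = 3
  constant: 4
Sum = -1 + 7 - 10 + 3 + 4 = 3


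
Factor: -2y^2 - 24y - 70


Roots satisfy r1 + r2 = -b/a = -12 and r1*r2 = c/a = 35.
So r1 = -5, r2 = -7.
-2y^2 - 24y - 70 = -2(y - r1)(y - r2) = -2(y + 5)(y + 7)


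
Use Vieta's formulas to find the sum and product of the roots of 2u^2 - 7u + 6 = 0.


For au^2+bu+c=0: sum = -b/a, product = c/a.
a=2, b=-7, c=6
Sum = -(-7)/2 = 7/2
Product = (6)/2 = 3


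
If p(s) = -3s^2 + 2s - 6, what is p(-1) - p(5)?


p(-1) = -11
p(5) = -71
p(-1) - p(5) = -11 + 71 = 60


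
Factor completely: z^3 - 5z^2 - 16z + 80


Try integer roots (divisors of 80). z=-4: p(-4)=0.
Divide out (z + 4): quotient is z^2 - 9z + 20.
Factor the quadratic: (z - 5)(z - 4)
Result: (z + 4)(z - 5)(z - 4)


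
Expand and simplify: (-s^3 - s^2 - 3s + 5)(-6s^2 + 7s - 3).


Distribute each term of the first polynomial:
  (-s^3)(-6s^2 + 7s - 3) = 6s^5 - 7s^4 + 3s^3
  (-s^2)(-6s^2 + 7s - 3) = 6s^4 - 7s^3 + 3s^2
  (-3s)(-6s^2 + 7s - 3) = 18s^3 - 21s^2 + 9s
  (5)(-6s^2 + 7s - 3) = -30s^2 + 35s - 15
Sum: 6s^5 - s^4 + 14s^3 - 48s^2 + 44s - 15


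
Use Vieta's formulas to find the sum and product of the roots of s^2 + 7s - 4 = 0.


For as^2+bs+c=0: sum = -b/a, product = c/a.
a=1, b=7, c=-4
Sum = -(7)/1 = -7
Product = (-4)/1 = -4


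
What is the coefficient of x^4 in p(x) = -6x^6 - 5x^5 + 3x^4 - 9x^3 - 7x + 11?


Read off the coefficient of x^4: 3


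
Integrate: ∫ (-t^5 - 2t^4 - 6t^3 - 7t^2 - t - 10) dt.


Reverse power rule on each term:
  ∫ -t^5 dt = -(1/6)t^6
  ∫ -2t^4 dt = -(2/5)t^5
  ∫ -6t^3 dt = -(3/2)t^4
  ∫ -7t^2 dt = -(7/3)t^3
  ∫ -t dt = -(1/2)t^2
  ∫ -10 dt = -10t
F(t) = -(1/6)t^6 - (2/5)t^5 - (3/2)t^4 - (7/3)t^3 - (1/2)t^2 - 10t + C


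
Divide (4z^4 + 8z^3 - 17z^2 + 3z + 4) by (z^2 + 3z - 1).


(4z^4 + 8z^3 - 17z^2 + 3z + 4) / (z^2 + 3z - 1)
Step 1: 4z^2 * (z^2 + 3z - 1) = 4z^4 + 12z^3 - 4z^2; subtract.
Step 2: -4z * (z^2 + 3z - 1) = -4z^3 - 12z^2 + 4z; subtract.
Step 3: -1 * (z^2 + 3z - 1) = -z^2 - 3z + 1; subtract.
Quotient: 4z^2 - 4z - 1, Remainder: 2z + 3


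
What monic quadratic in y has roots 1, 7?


p(y) = (y - 1)(y - 7)
Expand: y^2 - 8y + 7


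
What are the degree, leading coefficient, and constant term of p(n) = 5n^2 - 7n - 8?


Highest power of n is 2, with coefficient 5. Constant term is -8.
Degree = 2, leading coefficient = 5, constant term = -8


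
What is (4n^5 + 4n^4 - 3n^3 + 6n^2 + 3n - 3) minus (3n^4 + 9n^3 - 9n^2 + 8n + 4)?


Distribute the minus sign:
  (4n^5 + 4n^4 - 3n^3 + 6n^2 + 3n - 3)
- (3n^4 + 9n^3 - 9n^2 + 8n + 4)
Negate second polynomial: -3n^4 - 9n^3 + 9n^2 - 8n - 4
Add: 4n^5 + n^4 - 12n^3 + 15n^2 - 5n - 7


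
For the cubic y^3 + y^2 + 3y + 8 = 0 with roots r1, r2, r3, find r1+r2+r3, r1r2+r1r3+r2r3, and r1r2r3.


Monic cubic y^3+by^2+cy+d=0: sum=-b, pairwise sum=c, product=-d.
b=1, c=3, d=8
r1+r2+r3 = -1
r1r2+r1r3+r2r3 = 3
r1r2r3 = -8


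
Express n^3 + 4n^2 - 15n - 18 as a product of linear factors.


Try integer roots (divisors of -18). n=-6: p(-6)=0.
Divide out (n + 6): quotient is n^2 - 2n - 3.
Factor the quadratic: (n - 3)(n + 1)
Result: (n + 6)(n - 3)(n + 1)


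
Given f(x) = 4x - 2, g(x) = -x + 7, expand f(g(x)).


Substitute g(x) into f:
f(g(x)) = 4*(-x + 7) + (-2)
Expand and combine: -4x + 26


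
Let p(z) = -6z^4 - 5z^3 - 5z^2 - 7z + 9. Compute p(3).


Using direct substitution:
  -6 * (3)^4 = -486
  -5 * (3)^3 = -135
  -5 * (3)^2 = -45
  -7 * (3)^1 = -21
  constant: 9
Sum = -486 - 135 - 45 - 21 + 9 = -678


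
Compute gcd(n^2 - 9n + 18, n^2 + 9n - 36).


Factor each:
  n^2 - 9n + 18 = (n - 3)(n - 6)
  n^2 + 9n - 36 = (n - 3)(n + 12)
Common monic factor: n - 3


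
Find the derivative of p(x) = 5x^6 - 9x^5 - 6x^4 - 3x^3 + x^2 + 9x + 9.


Apply the power rule term by term:
  d/dx(5x^6) = 30x^5
  d/dx(-9x^5) = -45x^4
  d/dx(-6x^4) = -24x^3
  d/dx(-3x^3) = -9x^2
  d/dx(x^2) = 2x
  d/dx(9x) = 9
  d/dx(9) = 0
p'(x) = 30x^5 - 45x^4 - 24x^3 - 9x^2 + 2x + 9


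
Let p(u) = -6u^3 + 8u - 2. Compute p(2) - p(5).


p(2) = -34
p(5) = -712
p(2) - p(5) = -34 + 712 = 678


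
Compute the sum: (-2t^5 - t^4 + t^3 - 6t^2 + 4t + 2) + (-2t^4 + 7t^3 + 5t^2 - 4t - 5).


Align terms by degree and add:
  -2t^5 - t^4 + t^3 - 6t^2 + 4t + 2
  -2t^4 + 7t^3 + 5t^2 - 4t - 5
= -2t^5 - 3t^4 + 8t^3 - t^2 - 3


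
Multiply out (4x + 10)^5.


Expand (4x + 10)^5 by repeated multiplication:
  (4x + 10)^2 = 16x^2 + 80x + 100
  (4x + 10)^3 = 64x^3 + 480x^2 + 1200x + 1000
  (4x + 10)^4 = 256x^4 + 2560x^3 + 9600x^2 + 16000x + 10000
= 1024x^5 + 12800x^4 + 64000x^3 + 160000x^2 + 200000x + 100000


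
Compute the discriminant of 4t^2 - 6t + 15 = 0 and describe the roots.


D = b^2 - 4ac = (-6)^2 - 4(4)(15) = 36 - 240 = -204
Since D < 0: two complex conjugate roots (no real roots)


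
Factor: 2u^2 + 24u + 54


Roots satisfy r1 + r2 = -b/a = -12 and r1*r2 = c/a = 27.
So r1 = -3, r2 = -9.
2u^2 + 24u + 54 = 2(u - r1)(u - r2) = 2(u + 3)(u + 9)


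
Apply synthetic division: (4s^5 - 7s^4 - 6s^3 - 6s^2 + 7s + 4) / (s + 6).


Synthetic division with c = -6. Coefficients: 4, -7, -6, -6, 7, 4
Bring down 4.
  4 * -6 = -24; -24 - 7 = -31
  -31 * -6 = 186; 186 - 6 = 180
  180 * -6 = -1080; -1080 - 6 = -1086
  -1086 * -6 = 6516; 6516 + 7 = 6523
  6523 * -6 = -39138; -39138 + 4 = -39134
Quotient: 4s^4 - 31s^3 + 180s^2 - 1086s + 6523, Remainder: -39134


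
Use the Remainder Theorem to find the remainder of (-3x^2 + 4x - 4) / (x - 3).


By the Remainder Theorem, the remainder equals p(3):
  -3*(3)^2 = -27
  4*(3)^1 = 12
  constant: -4
Sum: -27 + 12 - 4 = -19


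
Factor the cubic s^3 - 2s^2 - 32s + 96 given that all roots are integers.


Try integer roots (divisors of 96). s=-6: p(-6)=0.
Divide out (s + 6): quotient is s^2 - 8s + 16.
Factor the quadratic: (s - 4)(s - 4)
Result: (s + 6)(s - 4)(s - 4)


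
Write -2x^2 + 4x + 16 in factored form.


Roots satisfy r1 + r2 = -b/a = 2 and r1*r2 = c/a = -8.
So r1 = -2, r2 = 4.
-2x^2 + 4x + 16 = -2(x - r1)(x - r2) = -2(x + 2)(x - 4)


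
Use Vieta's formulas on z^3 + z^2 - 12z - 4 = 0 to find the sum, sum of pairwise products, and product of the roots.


Monic cubic z^3+bz^2+cz+d=0: sum=-b, pairwise sum=c, product=-d.
b=1, c=-12, d=-4
r1+r2+r3 = -1
r1r2+r1r3+r2r3 = -12
r1r2r3 = 4


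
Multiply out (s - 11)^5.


Expand (s - 11)^5 by repeated multiplication:
  (s - 11)^2 = s^2 - 22s + 121
  (s - 11)^3 = s^3 - 33s^2 + 363s - 1331
  (s - 11)^4 = s^4 - 44s^3 + 726s^2 - 5324s + 14641
= s^5 - 55s^4 + 1210s^3 - 13310s^2 + 73205s - 161051


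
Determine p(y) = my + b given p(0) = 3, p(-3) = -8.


p(y) = my + b. Using p(0)=3, p(-3)=-8:
m = (3 + 8)/(0 + 3) = 11/3 = 11/3
b = 3 - m*(0) = 3 = 3
p(y) = (11/3)y + 3


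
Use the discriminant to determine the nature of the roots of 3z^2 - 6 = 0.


D = b^2 - 4ac = (0)^2 - 4(3)(-6) = 0 + 72 = 72
Since D > 0: two distinct irrational roots


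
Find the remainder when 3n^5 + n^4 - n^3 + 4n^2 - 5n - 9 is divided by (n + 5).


By the Remainder Theorem, the remainder equals p(-5):
  3*(-5)^5 = -9375
  1*(-5)^4 = 625
  -1*(-5)^3 = 125
  4*(-5)^2 = 100
  -5*(-5)^1 = 25
  constant: -9
Sum: -9375 + 625 + 125 + 100 + 25 - 9 = -8509


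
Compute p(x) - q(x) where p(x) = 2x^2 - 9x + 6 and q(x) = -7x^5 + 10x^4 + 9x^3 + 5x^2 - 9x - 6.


Distribute the minus sign:
  (2x^2 - 9x + 6)
- (-7x^5 + 10x^4 + 9x^3 + 5x^2 - 9x - 6)
Negate second polynomial: 7x^5 - 10x^4 - 9x^3 - 5x^2 + 9x + 6
Add: 7x^5 - 10x^4 - 9x^3 - 3x^2 + 12


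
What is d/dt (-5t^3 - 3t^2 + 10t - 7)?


Apply the power rule term by term:
  d/dt(-5t^3) = -15t^2
  d/dt(-3t^2) = -6t
  d/dt(10t) = 10
  d/dt(-7) = 0
p'(t) = -15t^2 - 6t + 10


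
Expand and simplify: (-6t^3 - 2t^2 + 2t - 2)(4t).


Distribute each term of the first polynomial:
  (-6t^3)(4t) = -24t^4
  (-2t^2)(4t) = -8t^3
  (2t)(4t) = 8t^2
  (-2)(4t) = -8t
Sum: -24t^4 - 8t^3 + 8t^2 - 8t


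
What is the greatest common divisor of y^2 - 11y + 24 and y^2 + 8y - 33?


Factor each:
  y^2 - 11y + 24 = (y - 3)(y - 8)
  y^2 + 8y - 33 = (y - 3)(y + 11)
Common monic factor: y - 3


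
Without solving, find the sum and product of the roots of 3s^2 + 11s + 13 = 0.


For as^2+bs+c=0: sum = -b/a, product = c/a.
a=3, b=11, c=13
Sum = -(11)/3 = -11/3
Product = (13)/3 = 13/3


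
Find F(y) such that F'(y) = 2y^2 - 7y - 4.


Reverse power rule on each term:
  ∫ 2y^2 dy = (2/3)y^3
  ∫ -7y dy = -(7/2)y^2
  ∫ -4 dy = -4y
F(y) = (2/3)y^3 - (7/2)y^2 - 4y + C


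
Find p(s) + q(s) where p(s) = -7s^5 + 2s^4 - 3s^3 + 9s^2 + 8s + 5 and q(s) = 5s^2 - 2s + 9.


Align terms by degree and add:
  -7s^5 + 2s^4 - 3s^3 + 9s^2 + 8s + 5
+ 5s^2 - 2s + 9
= -7s^5 + 2s^4 - 3s^3 + 14s^2 + 6s + 14


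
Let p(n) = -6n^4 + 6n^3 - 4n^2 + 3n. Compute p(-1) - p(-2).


p(-1) = -19
p(-2) = -166
p(-1) - p(-2) = -19 + 166 = 147


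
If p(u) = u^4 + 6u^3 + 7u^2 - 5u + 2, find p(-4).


Using direct substitution:
  1 * (-4)^4 = 256
  6 * (-4)^3 = -384
  7 * (-4)^2 = 112
  -5 * (-4)^1 = 20
  constant: 2
Sum = 256 - 384 + 112 + 20 + 2 = 6


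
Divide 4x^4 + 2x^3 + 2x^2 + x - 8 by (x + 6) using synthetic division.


Synthetic division with c = -6. Coefficients: 4, 2, 2, 1, -8
Bring down 4.
  4 * -6 = -24; -24 + 2 = -22
  -22 * -6 = 132; 132 + 2 = 134
  134 * -6 = -804; -804 + 1 = -803
  -803 * -6 = 4818; 4818 - 8 = 4810
Quotient: 4x^3 - 22x^2 + 134x - 803, Remainder: 4810


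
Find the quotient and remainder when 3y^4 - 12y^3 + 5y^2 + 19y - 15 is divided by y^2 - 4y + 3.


(3y^4 - 12y^3 + 5y^2 + 19y - 15) / (y^2 - 4y + 3)
Step 1: 3y^2 * (y^2 - 4y + 3) = 3y^4 - 12y^3 + 9y^2; subtract.
Step 2: 0 * (y^2 - 4y + 3) = 0; subtract.
Step 3: -4 * (y^2 - 4y + 3) = -4y^2 + 16y - 12; subtract.
Quotient: 3y^2 - 4, Remainder: 3y - 3


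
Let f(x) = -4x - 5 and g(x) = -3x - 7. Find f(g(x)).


Substitute g(x) into f:
f(g(x)) = -4*(-3x - 7) + (-5)
Expand and combine: 12x + 23


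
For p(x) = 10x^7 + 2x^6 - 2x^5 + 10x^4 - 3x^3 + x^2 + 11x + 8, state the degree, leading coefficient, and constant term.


Highest power of x is 7, with coefficient 10. Constant term is 8.
Degree = 7, leading coefficient = 10, constant term = 8


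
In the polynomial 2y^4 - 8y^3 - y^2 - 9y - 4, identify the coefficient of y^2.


Read off the coefficient of y^2: -1


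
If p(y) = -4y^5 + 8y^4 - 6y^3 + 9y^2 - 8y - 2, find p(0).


Using direct substitution:
  -4 * (0)^5 = 0
  8 * (0)^4 = 0
  -6 * (0)^3 = 0
  9 * (0)^2 = 0
  -8 * (0)^1 = 0
  constant: -2
Sum = 0 + 0 + 0 + 0 + 0 - 2 = -2


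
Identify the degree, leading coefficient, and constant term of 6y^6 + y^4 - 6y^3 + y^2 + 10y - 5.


Highest power of y is 6, with coefficient 6. Constant term is -5.
Degree = 6, leading coefficient = 6, constant term = -5


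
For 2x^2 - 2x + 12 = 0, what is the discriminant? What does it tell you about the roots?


D = b^2 - 4ac = (-2)^2 - 4(2)(12) = 4 - 96 = -92
Since D < 0: two complex conjugate roots (no real roots)


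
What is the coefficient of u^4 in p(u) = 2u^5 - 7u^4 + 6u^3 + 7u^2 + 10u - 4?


Read off the coefficient of u^4: -7


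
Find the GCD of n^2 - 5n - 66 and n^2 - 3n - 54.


Factor each:
  n^2 - 5n - 66 = (n + 6)(n - 11)
  n^2 - 3n - 54 = (n + 6)(n - 9)
Common monic factor: n + 6


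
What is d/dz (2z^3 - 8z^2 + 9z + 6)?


Apply the power rule term by term:
  d/dz(2z^3) = 6z^2
  d/dz(-8z^2) = -16z
  d/dz(9z) = 9
  d/dz(6) = 0
p'(z) = 6z^2 - 16z + 9


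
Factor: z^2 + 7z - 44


Roots satisfy r1 + r2 = -b/a = -7 and r1*r2 = c/a = -44.
So r1 = 4, r2 = -11.
z^2 + 7z - 44 = (z - r1)(z - r2) = (z - 4)(z + 11)


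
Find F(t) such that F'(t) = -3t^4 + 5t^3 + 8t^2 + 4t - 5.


Reverse power rule on each term:
  ∫ -3t^4 dt = -(3/5)t^5
  ∫ 5t^3 dt = (5/4)t^4
  ∫ 8t^2 dt = (8/3)t^3
  ∫ 4t dt = 2t^2
  ∫ -5 dt = -5t
F(t) = -(3/5)t^5 + (5/4)t^4 + (8/3)t^3 + 2t^2 - 5t + C


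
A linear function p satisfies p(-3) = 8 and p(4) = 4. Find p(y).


p(y) = my + b. Using p(-3)=8, p(4)=4:
m = (8 - 4)/(-3 - 4) = 4/-7 = -4/7
b = 8 - m*(-3) = 8 - 12/7 = 44/7
p(y) = -(4/7)y + (44/7)


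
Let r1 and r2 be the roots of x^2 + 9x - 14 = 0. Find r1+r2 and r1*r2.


For ax^2+bx+c=0: sum = -b/a, product = c/a.
a=1, b=9, c=-14
Sum = -(9)/1 = -9
Product = (-14)/1 = -14


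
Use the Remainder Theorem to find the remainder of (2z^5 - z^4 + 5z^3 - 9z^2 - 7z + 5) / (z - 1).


By the Remainder Theorem, the remainder equals p(1):
  2*(1)^5 = 2
  -1*(1)^4 = -1
  5*(1)^3 = 5
  -9*(1)^2 = -9
  -7*(1)^1 = -7
  constant: 5
Sum: 2 - 1 + 5 - 9 - 7 + 5 = -5


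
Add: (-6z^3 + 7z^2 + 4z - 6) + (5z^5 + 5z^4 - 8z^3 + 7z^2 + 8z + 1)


Align terms by degree and add:
  -6z^3 + 7z^2 + 4z - 6
+ 5z^5 + 5z^4 - 8z^3 + 7z^2 + 8z + 1
= 5z^5 + 5z^4 - 14z^3 + 14z^2 + 12z - 5


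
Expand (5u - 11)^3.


Expand (5u - 11)^3 by repeated multiplication:
  (5u - 11)^2 = 25u^2 - 110u + 121
= 125u^3 - 825u^2 + 1815u - 1331


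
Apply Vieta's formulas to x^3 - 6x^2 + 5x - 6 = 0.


Monic cubic x^3+bx^2+cx+d=0: sum=-b, pairwise sum=c, product=-d.
b=-6, c=5, d=-6
r1+r2+r3 = 6
r1r2+r1r3+r2r3 = 5
r1r2r3 = 6


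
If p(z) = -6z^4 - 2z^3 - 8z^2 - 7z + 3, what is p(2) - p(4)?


p(2) = -155
p(4) = -1817
p(2) - p(4) = -155 + 1817 = 1662


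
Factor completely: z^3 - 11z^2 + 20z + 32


Try integer roots (divisors of 32). z=8: p(8)=0.
Divide out (z - 8): quotient is z^2 - 3z - 4.
Factor the quadratic: (z - 4)(z + 1)
Result: (z - 8)(z - 4)(z + 1)


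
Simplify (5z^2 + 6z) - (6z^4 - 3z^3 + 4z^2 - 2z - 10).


Distribute the minus sign:
  (5z^2 + 6z)
- (6z^4 - 3z^3 + 4z^2 - 2z - 10)
Negate second polynomial: -6z^4 + 3z^3 - 4z^2 + 2z + 10
Add: -6z^4 + 3z^3 + z^2 + 8z + 10


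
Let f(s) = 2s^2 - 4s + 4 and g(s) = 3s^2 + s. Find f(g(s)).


Substitute g(s) into f:
f(g(s)) = 2*(3s^2 + s)^2 + (-4)*(3s^2 + s) + 4
(3s^2 + s)^2 = 9s^4 + 6s^3 + s^2
Expand and combine: 18s^4 + 12s^3 - 10s^2 - 4s + 4


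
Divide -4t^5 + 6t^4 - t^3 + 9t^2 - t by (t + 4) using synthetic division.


Synthetic division with c = -4. Coefficients: -4, 6, -1, 9, -1, 0
Bring down -4.
  -4 * -4 = 16; 16 + 6 = 22
  22 * -4 = -88; -88 - 1 = -89
  -89 * -4 = 356; 356 + 9 = 365
  365 * -4 = -1460; -1460 - 1 = -1461
  -1461 * -4 = 5844; 5844 + 0 = 5844
Quotient: -4t^4 + 22t^3 - 89t^2 + 365t - 1461, Remainder: 5844


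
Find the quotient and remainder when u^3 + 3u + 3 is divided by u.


(u^3 + 3u + 3) / (u)
Step 1: u^2 * (u) = u^3; subtract.
Step 2: 0 * (u) = 0; subtract.
Step 3: 3 * (u) = 3u; subtract.
Quotient: u^2 + 3, Remainder: 3


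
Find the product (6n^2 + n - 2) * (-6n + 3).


Distribute each term of the first polynomial:
  (6n^2)(-6n + 3) = -36n^3 + 18n^2
  (n)(-6n + 3) = -6n^2 + 3n
  (-2)(-6n + 3) = 12n - 6
Sum: -36n^3 + 12n^2 + 15n - 6


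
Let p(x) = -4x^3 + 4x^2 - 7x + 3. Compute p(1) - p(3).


p(1) = -4
p(3) = -90
p(1) - p(3) = -4 + 90 = 86


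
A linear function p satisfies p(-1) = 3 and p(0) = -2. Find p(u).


p(u) = mu + b. Using p(-1)=3, p(0)=-2:
m = (3 + 2)/(-1) = 5/-1 = -5
b = 3 - m*(-1) = 3 - 5 = -2
p(u) = -5u - 2


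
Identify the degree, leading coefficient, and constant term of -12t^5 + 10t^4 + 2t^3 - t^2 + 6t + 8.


Highest power of t is 5, with coefficient -12. Constant term is 8.
Degree = 5, leading coefficient = -12, constant term = 8


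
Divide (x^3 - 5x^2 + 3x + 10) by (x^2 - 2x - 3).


(x^3 - 5x^2 + 3x + 10) / (x^2 - 2x - 3)
Step 1: x * (x^2 - 2x - 3) = x^3 - 2x^2 - 3x; subtract.
Step 2: -3 * (x^2 - 2x - 3) = -3x^2 + 6x + 9; subtract.
Quotient: x - 3, Remainder: 1


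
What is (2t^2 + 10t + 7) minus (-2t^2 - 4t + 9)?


Distribute the minus sign:
  (2t^2 + 10t + 7)
- (-2t^2 - 4t + 9)
Negate second polynomial: 2t^2 + 4t - 9
Add: 4t^2 + 14t - 2


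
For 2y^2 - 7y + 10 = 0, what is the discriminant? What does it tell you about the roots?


D = b^2 - 4ac = (-7)^2 - 4(2)(10) = 49 - 80 = -31
Since D < 0: two complex conjugate roots (no real roots)


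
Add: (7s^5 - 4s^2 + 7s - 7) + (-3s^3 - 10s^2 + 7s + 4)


Align terms by degree and add:
  7s^5 - 4s^2 + 7s - 7
  -3s^3 - 10s^2 + 7s + 4
= 7s^5 - 3s^3 - 14s^2 + 14s - 3


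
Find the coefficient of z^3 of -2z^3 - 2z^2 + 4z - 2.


Read off the coefficient of z^3: -2


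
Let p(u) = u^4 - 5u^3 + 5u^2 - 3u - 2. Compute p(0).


Using direct substitution:
  1 * (0)^4 = 0
  -5 * (0)^3 = 0
  5 * (0)^2 = 0
  -3 * (0)^1 = 0
  constant: -2
Sum = 0 + 0 + 0 + 0 - 2 = -2


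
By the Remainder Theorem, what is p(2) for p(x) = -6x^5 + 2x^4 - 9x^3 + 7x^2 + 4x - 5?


By the Remainder Theorem, the remainder equals p(2):
  -6*(2)^5 = -192
  2*(2)^4 = 32
  -9*(2)^3 = -72
  7*(2)^2 = 28
  4*(2)^1 = 8
  constant: -5
Sum: -192 + 32 - 72 + 28 + 8 - 5 = -201


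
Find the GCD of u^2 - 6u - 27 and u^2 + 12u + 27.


Factor each:
  u^2 - 6u - 27 = (u + 3)(u - 9)
  u^2 + 12u + 27 = (u + 3)(u + 9)
Common monic factor: u + 3


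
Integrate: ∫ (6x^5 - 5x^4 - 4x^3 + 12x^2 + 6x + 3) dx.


Reverse power rule on each term:
  ∫ 6x^5 dx = x^6
  ∫ -5x^4 dx = -x^5
  ∫ -4x^3 dx = -x^4
  ∫ 12x^2 dx = 4x^3
  ∫ 6x dx = 3x^2
  ∫ 3 dx = 3x
F(x) = x^6 - x^5 - x^4 + 4x^3 + 3x^2 + 3x + C


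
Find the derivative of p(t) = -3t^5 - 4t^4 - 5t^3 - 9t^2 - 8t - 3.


Apply the power rule term by term:
  d/dt(-3t^5) = -15t^4
  d/dt(-4t^4) = -16t^3
  d/dt(-5t^3) = -15t^2
  d/dt(-9t^2) = -18t
  d/dt(-8t) = -8
  d/dt(-3) = 0
p'(t) = -15t^4 - 16t^3 - 15t^2 - 18t - 8


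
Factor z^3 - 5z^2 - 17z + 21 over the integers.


Try integer roots (divisors of 21). z=-3: p(-3)=0.
Divide out (z + 3): quotient is z^2 - 8z + 7.
Factor the quadratic: (z - 7)(z - 1)
Result: (z + 3)(z - 7)(z - 1)


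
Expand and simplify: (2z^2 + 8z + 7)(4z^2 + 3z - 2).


Distribute each term of the first polynomial:
  (2z^2)(4z^2 + 3z - 2) = 8z^4 + 6z^3 - 4z^2
  (8z)(4z^2 + 3z - 2) = 32z^3 + 24z^2 - 16z
  (7)(4z^2 + 3z - 2) = 28z^2 + 21z - 14
Sum: 8z^4 + 38z^3 + 48z^2 + 5z - 14


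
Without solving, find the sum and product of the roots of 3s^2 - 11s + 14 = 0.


For as^2+bs+c=0: sum = -b/a, product = c/a.
a=3, b=-11, c=14
Sum = -(-11)/3 = 11/3
Product = (14)/3 = 14/3


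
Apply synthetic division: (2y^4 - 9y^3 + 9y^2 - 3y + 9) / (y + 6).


Synthetic division with c = -6. Coefficients: 2, -9, 9, -3, 9
Bring down 2.
  2 * -6 = -12; -12 - 9 = -21
  -21 * -6 = 126; 126 + 9 = 135
  135 * -6 = -810; -810 - 3 = -813
  -813 * -6 = 4878; 4878 + 9 = 4887
Quotient: 2y^3 - 21y^2 + 135y - 813, Remainder: 4887


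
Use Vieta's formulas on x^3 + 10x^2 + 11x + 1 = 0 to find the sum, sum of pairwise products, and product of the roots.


Monic cubic x^3+bx^2+cx+d=0: sum=-b, pairwise sum=c, product=-d.
b=10, c=11, d=1
r1+r2+r3 = -10
r1r2+r1r3+r2r3 = 11
r1r2r3 = -1


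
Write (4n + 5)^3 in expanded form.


Expand (4n + 5)^3 by repeated multiplication:
  (4n + 5)^2 = 16n^2 + 40n + 25
= 64n^3 + 240n^2 + 300n + 125


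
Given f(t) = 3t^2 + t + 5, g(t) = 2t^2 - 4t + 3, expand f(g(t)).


Substitute g(t) into f:
f(g(t)) = 3*(2t^2 - 4t + 3)^2 + 1*(2t^2 - 4t + 3) + 5
(2t^2 - 4t + 3)^2 = 4t^4 - 16t^3 + 28t^2 - 24t + 9
Expand and combine: 12t^4 - 48t^3 + 86t^2 - 76t + 35


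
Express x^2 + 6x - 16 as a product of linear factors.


Roots satisfy r1 + r2 = -b/a = -6 and r1*r2 = c/a = -16.
So r1 = -8, r2 = 2.
x^2 + 6x - 16 = (x - r1)(x - r2) = (x + 8)(x - 2)


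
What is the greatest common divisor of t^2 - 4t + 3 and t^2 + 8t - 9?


Factor each:
  t^2 - 4t + 3 = (t - 1)(t - 3)
  t^2 + 8t - 9 = (t - 1)(t + 9)
Common monic factor: t - 1


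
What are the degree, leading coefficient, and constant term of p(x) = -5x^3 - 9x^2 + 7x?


Highest power of x is 3, with coefficient -5. Constant term is 0.
Degree = 3, leading coefficient = -5, constant term = 0


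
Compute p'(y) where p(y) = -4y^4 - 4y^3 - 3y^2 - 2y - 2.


Apply the power rule term by term:
  d/dy(-4y^4) = -16y^3
  d/dy(-4y^3) = -12y^2
  d/dy(-3y^2) = -6y
  d/dy(-2y) = -2
  d/dy(-2) = 0
p'(y) = -16y^3 - 12y^2 - 6y - 2


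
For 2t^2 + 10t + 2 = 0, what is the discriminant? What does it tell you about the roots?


D = b^2 - 4ac = (10)^2 - 4(2)(2) = 100 - 16 = 84
Since D > 0: two distinct irrational roots


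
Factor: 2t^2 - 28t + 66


Roots satisfy r1 + r2 = -b/a = 14 and r1*r2 = c/a = 33.
So r1 = 3, r2 = 11.
2t^2 - 28t + 66 = 2(t - r1)(t - r2) = 2(t - 3)(t - 11)


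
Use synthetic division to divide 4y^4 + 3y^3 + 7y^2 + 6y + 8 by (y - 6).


Synthetic division with c = 6. Coefficients: 4, 3, 7, 6, 8
Bring down 4.
  4 * 6 = 24; 24 + 3 = 27
  27 * 6 = 162; 162 + 7 = 169
  169 * 6 = 1014; 1014 + 6 = 1020
  1020 * 6 = 6120; 6120 + 8 = 6128
Quotient: 4y^3 + 27y^2 + 169y + 1020, Remainder: 6128


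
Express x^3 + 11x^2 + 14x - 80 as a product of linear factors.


Try integer roots (divisors of -80). x=-8: p(-8)=0.
Divide out (x + 8): quotient is x^2 + 3x - 10.
Factor the quadratic: (x - 2)(x + 5)
Result: (x + 8)(x - 2)(x + 5)


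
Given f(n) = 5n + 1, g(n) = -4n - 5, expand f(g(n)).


Substitute g(n) into f:
f(g(n)) = 5*(-4n - 5) + 1
Expand and combine: -20n - 24


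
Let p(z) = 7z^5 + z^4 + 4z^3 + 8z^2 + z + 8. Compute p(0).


Using direct substitution:
  7 * (0)^5 = 0
  1 * (0)^4 = 0
  4 * (0)^3 = 0
  8 * (0)^2 = 0
  1 * (0)^1 = 0
  constant: 8
Sum = 0 + 0 + 0 + 0 + 0 + 8 = 8


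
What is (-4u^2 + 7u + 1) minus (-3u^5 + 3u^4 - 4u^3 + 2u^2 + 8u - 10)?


Distribute the minus sign:
  (-4u^2 + 7u + 1)
- (-3u^5 + 3u^4 - 4u^3 + 2u^2 + 8u - 10)
Negate second polynomial: 3u^5 - 3u^4 + 4u^3 - 2u^2 - 8u + 10
Add: 3u^5 - 3u^4 + 4u^3 - 6u^2 - u + 11


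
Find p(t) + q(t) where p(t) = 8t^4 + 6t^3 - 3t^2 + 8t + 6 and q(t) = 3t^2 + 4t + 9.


Align terms by degree and add:
  8t^4 + 6t^3 - 3t^2 + 8t + 6
+ 3t^2 + 4t + 9
= 8t^4 + 6t^3 + 12t + 15


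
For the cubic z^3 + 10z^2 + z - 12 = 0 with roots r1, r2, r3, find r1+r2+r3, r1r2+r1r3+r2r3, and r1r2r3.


Monic cubic z^3+bz^2+cz+d=0: sum=-b, pairwise sum=c, product=-d.
b=10, c=1, d=-12
r1+r2+r3 = -10
r1r2+r1r3+r2r3 = 1
r1r2r3 = 12


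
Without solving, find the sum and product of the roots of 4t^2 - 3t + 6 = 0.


For at^2+bt+c=0: sum = -b/a, product = c/a.
a=4, b=-3, c=6
Sum = -(-3)/4 = 3/4
Product = (6)/4 = 3/2


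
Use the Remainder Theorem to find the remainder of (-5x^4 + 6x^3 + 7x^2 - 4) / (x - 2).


By the Remainder Theorem, the remainder equals p(2):
  -5*(2)^4 = -80
  6*(2)^3 = 48
  7*(2)^2 = 28
  0*(2)^1 = 0
  constant: -4
Sum: -80 + 48 + 28 + 0 - 4 = -8


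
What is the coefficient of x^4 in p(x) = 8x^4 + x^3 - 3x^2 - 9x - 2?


Read off the coefficient of x^4: 8


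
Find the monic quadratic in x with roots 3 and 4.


p(x) = (x - 3)(x - 4)
Expand: x^2 - 7x + 12


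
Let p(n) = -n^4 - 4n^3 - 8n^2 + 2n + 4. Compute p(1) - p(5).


p(1) = -7
p(5) = -1311
p(1) - p(5) = -7 + 1311 = 1304


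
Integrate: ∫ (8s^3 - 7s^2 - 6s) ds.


Reverse power rule on each term:
  ∫ 8s^3 ds = 2s^4
  ∫ -7s^2 ds = -(7/3)s^3
  ∫ -6s ds = -3s^2
F(s) = 2s^4 - (7/3)s^3 - 3s^2 + C


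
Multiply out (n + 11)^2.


Expand (n + 11)^2 by repeated multiplication:
= n^2 + 22n + 121


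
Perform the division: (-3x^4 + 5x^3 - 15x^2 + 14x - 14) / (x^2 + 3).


(-3x^4 + 5x^3 - 15x^2 + 14x - 14) / (x^2 + 3)
Step 1: -3x^2 * (x^2 + 3) = -3x^4 - 9x^2; subtract.
Step 2: 5x * (x^2 + 3) = 5x^3 + 15x; subtract.
Step 3: -6 * (x^2 + 3) = -6x^2 - 18; subtract.
Quotient: -3x^2 + 5x - 6, Remainder: -x + 4


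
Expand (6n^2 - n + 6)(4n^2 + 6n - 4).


Distribute each term of the first polynomial:
  (6n^2)(4n^2 + 6n - 4) = 24n^4 + 36n^3 - 24n^2
  (-n)(4n^2 + 6n - 4) = -4n^3 - 6n^2 + 4n
  (6)(4n^2 + 6n - 4) = 24n^2 + 36n - 24
Sum: 24n^4 + 32n^3 - 6n^2 + 40n - 24


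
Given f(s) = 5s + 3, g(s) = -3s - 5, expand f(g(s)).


Substitute g(s) into f:
f(g(s)) = 5*(-3s - 5) + 3
Expand and combine: -15s - 22


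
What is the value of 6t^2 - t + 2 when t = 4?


Using direct substitution:
  6 * (4)^2 = 96
  -1 * (4)^1 = -4
  constant: 2
Sum = 96 - 4 + 2 = 94


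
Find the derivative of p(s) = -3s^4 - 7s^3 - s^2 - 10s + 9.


Apply the power rule term by term:
  d/ds(-3s^4) = -12s^3
  d/ds(-7s^3) = -21s^2
  d/ds(-s^2) = -2s
  d/ds(-10s) = -10
  d/ds(9) = 0
p'(s) = -12s^3 - 21s^2 - 2s - 10


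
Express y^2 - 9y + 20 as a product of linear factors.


Roots satisfy r1 + r2 = -b/a = 9 and r1*r2 = c/a = 20.
So r1 = 4, r2 = 5.
y^2 - 9y + 20 = (y - r1)(y - r2) = (y - 4)(y - 5)


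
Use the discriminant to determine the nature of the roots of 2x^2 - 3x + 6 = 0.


D = b^2 - 4ac = (-3)^2 - 4(2)(6) = 9 - 48 = -39
Since D < 0: two complex conjugate roots (no real roots)


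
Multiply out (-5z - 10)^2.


Expand (-5z - 10)^2 by repeated multiplication:
= 25z^2 + 100z + 100


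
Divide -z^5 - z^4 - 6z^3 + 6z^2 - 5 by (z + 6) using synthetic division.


Synthetic division with c = -6. Coefficients: -1, -1, -6, 6, 0, -5
Bring down -1.
  -1 * -6 = 6; 6 - 1 = 5
  5 * -6 = -30; -30 - 6 = -36
  -36 * -6 = 216; 216 + 6 = 222
  222 * -6 = -1332; -1332 + 0 = -1332
  -1332 * -6 = 7992; 7992 - 5 = 7987
Quotient: -z^4 + 5z^3 - 36z^2 + 222z - 1332, Remainder: 7987


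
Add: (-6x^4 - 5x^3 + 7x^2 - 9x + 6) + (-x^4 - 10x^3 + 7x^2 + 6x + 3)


Align terms by degree and add:
  -6x^4 - 5x^3 + 7x^2 - 9x + 6
  -x^4 - 10x^3 + 7x^2 + 6x + 3
= -7x^4 - 15x^3 + 14x^2 - 3x + 9


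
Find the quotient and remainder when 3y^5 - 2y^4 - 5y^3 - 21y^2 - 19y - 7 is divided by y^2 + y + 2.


(3y^5 - 2y^4 - 5y^3 - 21y^2 - 19y - 7) / (y^2 + y + 2)
Step 1: 3y^3 * (y^2 + y + 2) = 3y^5 + 3y^4 + 6y^3; subtract.
Step 2: -5y^2 * (y^2 + y + 2) = -5y^4 - 5y^3 - 10y^2; subtract.
Step 3: -6y * (y^2 + y + 2) = -6y^3 - 6y^2 - 12y; subtract.
Step 4: -5 * (y^2 + y + 2) = -5y^2 - 5y - 10; subtract.
Quotient: 3y^3 - 5y^2 - 6y - 5, Remainder: -2y + 3


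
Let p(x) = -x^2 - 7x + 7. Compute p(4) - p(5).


p(4) = -37
p(5) = -53
p(4) - p(5) = -37 + 53 = 16


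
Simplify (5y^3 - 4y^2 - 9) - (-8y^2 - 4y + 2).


Distribute the minus sign:
  (5y^3 - 4y^2 - 9)
- (-8y^2 - 4y + 2)
Negate second polynomial: 8y^2 + 4y - 2
Add: 5y^3 + 4y^2 + 4y - 11


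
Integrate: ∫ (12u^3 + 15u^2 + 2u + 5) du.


Reverse power rule on each term:
  ∫ 12u^3 du = 3u^4
  ∫ 15u^2 du = 5u^3
  ∫ 2u du = u^2
  ∫ 5 du = 5u
F(u) = 3u^4 + 5u^3 + u^2 + 5u + C


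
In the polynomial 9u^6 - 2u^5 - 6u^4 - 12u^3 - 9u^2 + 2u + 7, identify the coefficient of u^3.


Read off the coefficient of u^3: -12


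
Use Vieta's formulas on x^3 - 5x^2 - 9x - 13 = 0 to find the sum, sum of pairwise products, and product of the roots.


Monic cubic x^3+bx^2+cx+d=0: sum=-b, pairwise sum=c, product=-d.
b=-5, c=-9, d=-13
r1+r2+r3 = 5
r1r2+r1r3+r2r3 = -9
r1r2r3 = 13


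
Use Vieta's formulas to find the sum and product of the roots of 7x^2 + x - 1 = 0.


For ax^2+bx+c=0: sum = -b/a, product = c/a.
a=7, b=1, c=-1
Sum = -(1)/7 = -1/7
Product = (-1)/7 = -1/7


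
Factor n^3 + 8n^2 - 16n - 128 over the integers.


Try integer roots (divisors of -128). n=4: p(4)=0.
Divide out (n - 4): quotient is n^2 + 12n + 32.
Factor the quadratic: (n + 8)(n + 4)
Result: (n - 4)(n + 8)(n + 4)


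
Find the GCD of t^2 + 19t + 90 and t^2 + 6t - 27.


Factor each:
  t^2 + 19t + 90 = (t + 9)(t + 10)
  t^2 + 6t - 27 = (t + 9)(t - 3)
Common monic factor: t + 9


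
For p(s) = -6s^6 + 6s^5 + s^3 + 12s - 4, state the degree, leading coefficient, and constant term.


Highest power of s is 6, with coefficient -6. Constant term is -4.
Degree = 6, leading coefficient = -6, constant term = -4


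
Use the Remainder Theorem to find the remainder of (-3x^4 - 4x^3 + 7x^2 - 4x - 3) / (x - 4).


By the Remainder Theorem, the remainder equals p(4):
  -3*(4)^4 = -768
  -4*(4)^3 = -256
  7*(4)^2 = 112
  -4*(4)^1 = -16
  constant: -3
Sum: -768 - 256 + 112 - 16 - 3 = -931


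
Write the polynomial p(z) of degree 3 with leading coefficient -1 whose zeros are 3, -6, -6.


p(z) = -(z - 3)(z + 6)(z + 6)
Expand: -z^3 - 9z^2 + 108


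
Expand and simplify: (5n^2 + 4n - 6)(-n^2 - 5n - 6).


Distribute each term of the first polynomial:
  (5n^2)(-n^2 - 5n - 6) = -5n^4 - 25n^3 - 30n^2
  (4n)(-n^2 - 5n - 6) = -4n^3 - 20n^2 - 24n
  (-6)(-n^2 - 5n - 6) = 6n^2 + 30n + 36
Sum: -5n^4 - 29n^3 - 44n^2 + 6n + 36


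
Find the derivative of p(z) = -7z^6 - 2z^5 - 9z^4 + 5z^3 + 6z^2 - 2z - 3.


Apply the power rule term by term:
  d/dz(-7z^6) = -42z^5
  d/dz(-2z^5) = -10z^4
  d/dz(-9z^4) = -36z^3
  d/dz(5z^3) = 15z^2
  d/dz(6z^2) = 12z
  d/dz(-2z) = -2
  d/dz(-3) = 0
p'(z) = -42z^5 - 10z^4 - 36z^3 + 15z^2 + 12z - 2


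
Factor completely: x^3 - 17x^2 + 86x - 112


Try integer roots (divisors of -112). x=2: p(2)=0.
Divide out (x - 2): quotient is x^2 - 15x + 56.
Factor the quadratic: (x - 7)(x - 8)
Result: (x - 2)(x - 7)(x - 8)


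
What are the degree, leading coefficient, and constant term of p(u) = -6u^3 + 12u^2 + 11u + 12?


Highest power of u is 3, with coefficient -6. Constant term is 12.
Degree = 3, leading coefficient = -6, constant term = 12


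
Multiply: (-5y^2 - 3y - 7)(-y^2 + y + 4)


Distribute each term of the first polynomial:
  (-5y^2)(-y^2 + y + 4) = 5y^4 - 5y^3 - 20y^2
  (-3y)(-y^2 + y + 4) = 3y^3 - 3y^2 - 12y
  (-7)(-y^2 + y + 4) = 7y^2 - 7y - 28
Sum: 5y^4 - 2y^3 - 16y^2 - 19y - 28


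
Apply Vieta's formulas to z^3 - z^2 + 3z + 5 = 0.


Monic cubic z^3+bz^2+cz+d=0: sum=-b, pairwise sum=c, product=-d.
b=-1, c=3, d=5
r1+r2+r3 = 1
r1r2+r1r3+r2r3 = 3
r1r2r3 = -5


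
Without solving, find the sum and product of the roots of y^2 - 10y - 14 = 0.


For ay^2+by+c=0: sum = -b/a, product = c/a.
a=1, b=-10, c=-14
Sum = -(-10)/1 = 10
Product = (-14)/1 = -14


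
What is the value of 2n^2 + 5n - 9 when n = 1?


Using direct substitution:
  2 * (1)^2 = 2
  5 * (1)^1 = 5
  constant: -9
Sum = 2 + 5 - 9 = -2


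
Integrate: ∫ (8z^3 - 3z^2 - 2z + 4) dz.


Reverse power rule on each term:
  ∫ 8z^3 dz = 2z^4
  ∫ -3z^2 dz = -z^3
  ∫ -2z dz = -z^2
  ∫ 4 dz = 4z
F(z) = 2z^4 - z^3 - z^2 + 4z + C


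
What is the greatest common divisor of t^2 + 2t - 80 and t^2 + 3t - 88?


Factor each:
  t^2 + 2t - 80 = (t - 8)(t + 10)
  t^2 + 3t - 88 = (t - 8)(t + 11)
Common monic factor: t - 8


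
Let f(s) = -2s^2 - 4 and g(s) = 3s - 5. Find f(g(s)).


Substitute g(s) into f:
f(g(s)) = -2*(3s - 5)^2 + (-4)
(3s - 5)^2 = 9s^2 - 30s + 25
Expand and combine: -18s^2 + 60s - 54


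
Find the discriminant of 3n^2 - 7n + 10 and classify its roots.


D = b^2 - 4ac = (-7)^2 - 4(3)(10) = 49 - 120 = -71
Since D < 0: two complex conjugate roots (no real roots)


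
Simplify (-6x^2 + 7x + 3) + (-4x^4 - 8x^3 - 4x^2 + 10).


Align terms by degree and add:
  -6x^2 + 7x + 3
  -4x^4 - 8x^3 - 4x^2 + 10
= -4x^4 - 8x^3 - 10x^2 + 7x + 13


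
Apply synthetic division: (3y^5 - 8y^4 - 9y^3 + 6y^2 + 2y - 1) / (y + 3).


Synthetic division with c = -3. Coefficients: 3, -8, -9, 6, 2, -1
Bring down 3.
  3 * -3 = -9; -9 - 8 = -17
  -17 * -3 = 51; 51 - 9 = 42
  42 * -3 = -126; -126 + 6 = -120
  -120 * -3 = 360; 360 + 2 = 362
  362 * -3 = -1086; -1086 - 1 = -1087
Quotient: 3y^4 - 17y^3 + 42y^2 - 120y + 362, Remainder: -1087


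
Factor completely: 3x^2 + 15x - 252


Roots satisfy r1 + r2 = -b/a = -5 and r1*r2 = c/a = -84.
So r1 = 7, r2 = -12.
3x^2 + 15x - 252 = 3(x - r1)(x - r2) = 3(x - 7)(x + 12)


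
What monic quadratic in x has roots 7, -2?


p(x) = (x - 7)(x + 2)
Expand: x^2 - 5x - 14


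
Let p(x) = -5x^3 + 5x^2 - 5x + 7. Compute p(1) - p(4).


p(1) = 2
p(4) = -253
p(1) - p(4) = 2 + 253 = 255


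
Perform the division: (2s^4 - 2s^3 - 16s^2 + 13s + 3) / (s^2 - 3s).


(2s^4 - 2s^3 - 16s^2 + 13s + 3) / (s^2 - 3s)
Step 1: 2s^2 * (s^2 - 3s) = 2s^4 - 6s^3; subtract.
Step 2: 4s * (s^2 - 3s) = 4s^3 - 12s^2; subtract.
Step 3: -4 * (s^2 - 3s) = -4s^2 + 12s; subtract.
Quotient: 2s^2 + 4s - 4, Remainder: s + 3


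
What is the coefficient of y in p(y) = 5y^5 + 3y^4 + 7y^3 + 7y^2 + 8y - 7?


Read off the coefficient of y: 8


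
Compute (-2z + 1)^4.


Expand (-2z + 1)^4 by repeated multiplication:
  (-2z + 1)^2 = 4z^2 - 4z + 1
  (-2z + 1)^3 = -8z^3 + 12z^2 - 6z + 1
= 16z^4 - 32z^3 + 24z^2 - 8z + 1


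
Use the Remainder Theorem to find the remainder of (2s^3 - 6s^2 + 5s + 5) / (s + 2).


By the Remainder Theorem, the remainder equals p(-2):
  2*(-2)^3 = -16
  -6*(-2)^2 = -24
  5*(-2)^1 = -10
  constant: 5
Sum: -16 - 24 - 10 + 5 = -45


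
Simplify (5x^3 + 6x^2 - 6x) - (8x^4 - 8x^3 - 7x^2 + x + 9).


Distribute the minus sign:
  (5x^3 + 6x^2 - 6x)
- (8x^4 - 8x^3 - 7x^2 + x + 9)
Negate second polynomial: -8x^4 + 8x^3 + 7x^2 - x - 9
Add: -8x^4 + 13x^3 + 13x^2 - 7x - 9


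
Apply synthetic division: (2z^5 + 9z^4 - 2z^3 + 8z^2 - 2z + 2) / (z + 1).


Synthetic division with c = -1. Coefficients: 2, 9, -2, 8, -2, 2
Bring down 2.
  2 * -1 = -2; -2 + 9 = 7
  7 * -1 = -7; -7 - 2 = -9
  -9 * -1 = 9; 9 + 8 = 17
  17 * -1 = -17; -17 - 2 = -19
  -19 * -1 = 19; 19 + 2 = 21
Quotient: 2z^4 + 7z^3 - 9z^2 + 17z - 19, Remainder: 21


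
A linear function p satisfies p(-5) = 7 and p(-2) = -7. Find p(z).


p(z) = mz + b. Using p(-5)=7, p(-2)=-7:
m = (7 + 7)/(-5 + 2) = 14/-3 = -14/3
b = 7 - m*(-5) = 7 - 70/3 = -49/3
p(z) = -(14/3)z - (49/3)


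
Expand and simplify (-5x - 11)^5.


Expand (-5x - 11)^5 by repeated multiplication:
  (-5x - 11)^2 = 25x^2 + 110x + 121
  (-5x - 11)^3 = -125x^3 - 825x^2 - 1815x - 1331
  (-5x - 11)^4 = 625x^4 + 5500x^3 + 18150x^2 + 26620x + 14641
= -3125x^5 - 34375x^4 - 151250x^3 - 332750x^2 - 366025x - 161051


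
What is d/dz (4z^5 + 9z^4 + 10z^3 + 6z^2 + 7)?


Apply the power rule term by term:
  d/dz(4z^5) = 20z^4
  d/dz(9z^4) = 36z^3
  d/dz(10z^3) = 30z^2
  d/dz(6z^2) = 12z
  d/dz(7) = 0
p'(z) = 20z^4 + 36z^3 + 30z^2 + 12z


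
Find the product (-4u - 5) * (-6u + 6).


Distribute each term of the first polynomial:
  (-4u)(-6u + 6) = 24u^2 - 24u
  (-5)(-6u + 6) = 30u - 30
Sum: 24u^2 + 6u - 30


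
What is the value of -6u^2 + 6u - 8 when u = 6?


Using direct substitution:
  -6 * (6)^2 = -216
  6 * (6)^1 = 36
  constant: -8
Sum = -216 + 36 - 8 = -188


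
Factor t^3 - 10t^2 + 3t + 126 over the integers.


Try integer roots (divisors of 126). t=-3: p(-3)=0.
Divide out (t + 3): quotient is t^2 - 13t + 42.
Factor the quadratic: (t - 6)(t - 7)
Result: (t + 3)(t - 6)(t - 7)


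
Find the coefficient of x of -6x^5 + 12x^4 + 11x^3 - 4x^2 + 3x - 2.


Read off the coefficient of x: 3


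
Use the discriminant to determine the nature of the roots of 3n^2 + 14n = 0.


D = b^2 - 4ac = (14)^2 - 4(3)(0) = 196 = 196
Since D > 0: two distinct rational roots


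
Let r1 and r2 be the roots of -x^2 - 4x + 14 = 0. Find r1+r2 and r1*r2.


For ax^2+bx+c=0: sum = -b/a, product = c/a.
a=-1, b=-4, c=14
Sum = -(-4)/-1 = -4
Product = (14)/-1 = -14


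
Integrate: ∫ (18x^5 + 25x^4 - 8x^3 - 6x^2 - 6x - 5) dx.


Reverse power rule on each term:
  ∫ 18x^5 dx = 3x^6
  ∫ 25x^4 dx = 5x^5
  ∫ -8x^3 dx = -2x^4
  ∫ -6x^2 dx = -2x^3
  ∫ -6x dx = -3x^2
  ∫ -5 dx = -5x
F(x) = 3x^6 + 5x^5 - 2x^4 - 2x^3 - 3x^2 - 5x + C


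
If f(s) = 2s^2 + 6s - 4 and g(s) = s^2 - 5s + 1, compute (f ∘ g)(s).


Substitute g(s) into f:
f(g(s)) = 2*(s^2 - 5s + 1)^2 + 6*(s^2 - 5s + 1) + (-4)
(s^2 - 5s + 1)^2 = s^4 - 10s^3 + 27s^2 - 10s + 1
Expand and combine: 2s^4 - 20s^3 + 60s^2 - 50s + 4


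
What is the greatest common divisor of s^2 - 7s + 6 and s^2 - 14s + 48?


Factor each:
  s^2 - 7s + 6 = (s - 6)(s - 1)
  s^2 - 14s + 48 = (s - 6)(s - 8)
Common monic factor: s - 6


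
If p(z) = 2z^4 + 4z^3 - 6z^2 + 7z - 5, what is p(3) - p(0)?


p(3) = 232
p(0) = -5
p(3) - p(0) = 232 + 5 = 237


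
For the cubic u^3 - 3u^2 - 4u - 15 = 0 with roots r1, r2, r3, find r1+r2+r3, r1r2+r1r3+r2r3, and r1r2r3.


Monic cubic u^3+bu^2+cu+d=0: sum=-b, pairwise sum=c, product=-d.
b=-3, c=-4, d=-15
r1+r2+r3 = 3
r1r2+r1r3+r2r3 = -4
r1r2r3 = 15


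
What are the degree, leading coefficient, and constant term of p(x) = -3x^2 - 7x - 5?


Highest power of x is 2, with coefficient -3. Constant term is -5.
Degree = 2, leading coefficient = -3, constant term = -5


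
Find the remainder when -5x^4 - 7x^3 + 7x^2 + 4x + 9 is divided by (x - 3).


By the Remainder Theorem, the remainder equals p(3):
  -5*(3)^4 = -405
  -7*(3)^3 = -189
  7*(3)^2 = 63
  4*(3)^1 = 12
  constant: 9
Sum: -405 - 189 + 63 + 12 + 9 = -510


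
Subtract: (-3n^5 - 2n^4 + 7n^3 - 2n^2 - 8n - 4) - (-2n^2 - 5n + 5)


Distribute the minus sign:
  (-3n^5 - 2n^4 + 7n^3 - 2n^2 - 8n - 4)
- (-2n^2 - 5n + 5)
Negate second polynomial: 2n^2 + 5n - 5
Add: -3n^5 - 2n^4 + 7n^3 - 3n - 9


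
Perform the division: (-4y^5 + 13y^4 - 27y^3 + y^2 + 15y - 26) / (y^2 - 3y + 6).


(-4y^5 + 13y^4 - 27y^3 + y^2 + 15y - 26) / (y^2 - 3y + 6)
Step 1: -4y^3 * (y^2 - 3y + 6) = -4y^5 + 12y^4 - 24y^3; subtract.
Step 2: y^2 * (y^2 - 3y + 6) = y^4 - 3y^3 + 6y^2; subtract.
Step 3: 0 * (y^2 - 3y + 6) = 0; subtract.
Step 4: -5 * (y^2 - 3y + 6) = -5y^2 + 15y - 30; subtract.
Quotient: -4y^3 + y^2 - 5, Remainder: 4


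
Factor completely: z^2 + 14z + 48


Roots satisfy r1 + r2 = -b/a = -14 and r1*r2 = c/a = 48.
So r1 = -6, r2 = -8.
z^2 + 14z + 48 = (z - r1)(z - r2) = (z + 6)(z + 8)


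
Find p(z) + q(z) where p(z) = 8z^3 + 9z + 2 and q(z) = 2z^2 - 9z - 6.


Align terms by degree and add:
  8z^3 + 9z + 2
+ 2z^2 - 9z - 6
= 8z^3 + 2z^2 - 4


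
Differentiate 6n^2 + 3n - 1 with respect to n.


Apply the power rule term by term:
  d/dn(6n^2) = 12n
  d/dn(3n) = 3
  d/dn(-1) = 0
p'(n) = 12n + 3


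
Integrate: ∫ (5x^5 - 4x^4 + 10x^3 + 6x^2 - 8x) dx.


Reverse power rule on each term:
  ∫ 5x^5 dx = (5/6)x^6
  ∫ -4x^4 dx = -(4/5)x^5
  ∫ 10x^3 dx = (5/2)x^4
  ∫ 6x^2 dx = 2x^3
  ∫ -8x dx = -4x^2
F(x) = (5/6)x^6 - (4/5)x^5 + (5/2)x^4 + 2x^3 - 4x^2 + C
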